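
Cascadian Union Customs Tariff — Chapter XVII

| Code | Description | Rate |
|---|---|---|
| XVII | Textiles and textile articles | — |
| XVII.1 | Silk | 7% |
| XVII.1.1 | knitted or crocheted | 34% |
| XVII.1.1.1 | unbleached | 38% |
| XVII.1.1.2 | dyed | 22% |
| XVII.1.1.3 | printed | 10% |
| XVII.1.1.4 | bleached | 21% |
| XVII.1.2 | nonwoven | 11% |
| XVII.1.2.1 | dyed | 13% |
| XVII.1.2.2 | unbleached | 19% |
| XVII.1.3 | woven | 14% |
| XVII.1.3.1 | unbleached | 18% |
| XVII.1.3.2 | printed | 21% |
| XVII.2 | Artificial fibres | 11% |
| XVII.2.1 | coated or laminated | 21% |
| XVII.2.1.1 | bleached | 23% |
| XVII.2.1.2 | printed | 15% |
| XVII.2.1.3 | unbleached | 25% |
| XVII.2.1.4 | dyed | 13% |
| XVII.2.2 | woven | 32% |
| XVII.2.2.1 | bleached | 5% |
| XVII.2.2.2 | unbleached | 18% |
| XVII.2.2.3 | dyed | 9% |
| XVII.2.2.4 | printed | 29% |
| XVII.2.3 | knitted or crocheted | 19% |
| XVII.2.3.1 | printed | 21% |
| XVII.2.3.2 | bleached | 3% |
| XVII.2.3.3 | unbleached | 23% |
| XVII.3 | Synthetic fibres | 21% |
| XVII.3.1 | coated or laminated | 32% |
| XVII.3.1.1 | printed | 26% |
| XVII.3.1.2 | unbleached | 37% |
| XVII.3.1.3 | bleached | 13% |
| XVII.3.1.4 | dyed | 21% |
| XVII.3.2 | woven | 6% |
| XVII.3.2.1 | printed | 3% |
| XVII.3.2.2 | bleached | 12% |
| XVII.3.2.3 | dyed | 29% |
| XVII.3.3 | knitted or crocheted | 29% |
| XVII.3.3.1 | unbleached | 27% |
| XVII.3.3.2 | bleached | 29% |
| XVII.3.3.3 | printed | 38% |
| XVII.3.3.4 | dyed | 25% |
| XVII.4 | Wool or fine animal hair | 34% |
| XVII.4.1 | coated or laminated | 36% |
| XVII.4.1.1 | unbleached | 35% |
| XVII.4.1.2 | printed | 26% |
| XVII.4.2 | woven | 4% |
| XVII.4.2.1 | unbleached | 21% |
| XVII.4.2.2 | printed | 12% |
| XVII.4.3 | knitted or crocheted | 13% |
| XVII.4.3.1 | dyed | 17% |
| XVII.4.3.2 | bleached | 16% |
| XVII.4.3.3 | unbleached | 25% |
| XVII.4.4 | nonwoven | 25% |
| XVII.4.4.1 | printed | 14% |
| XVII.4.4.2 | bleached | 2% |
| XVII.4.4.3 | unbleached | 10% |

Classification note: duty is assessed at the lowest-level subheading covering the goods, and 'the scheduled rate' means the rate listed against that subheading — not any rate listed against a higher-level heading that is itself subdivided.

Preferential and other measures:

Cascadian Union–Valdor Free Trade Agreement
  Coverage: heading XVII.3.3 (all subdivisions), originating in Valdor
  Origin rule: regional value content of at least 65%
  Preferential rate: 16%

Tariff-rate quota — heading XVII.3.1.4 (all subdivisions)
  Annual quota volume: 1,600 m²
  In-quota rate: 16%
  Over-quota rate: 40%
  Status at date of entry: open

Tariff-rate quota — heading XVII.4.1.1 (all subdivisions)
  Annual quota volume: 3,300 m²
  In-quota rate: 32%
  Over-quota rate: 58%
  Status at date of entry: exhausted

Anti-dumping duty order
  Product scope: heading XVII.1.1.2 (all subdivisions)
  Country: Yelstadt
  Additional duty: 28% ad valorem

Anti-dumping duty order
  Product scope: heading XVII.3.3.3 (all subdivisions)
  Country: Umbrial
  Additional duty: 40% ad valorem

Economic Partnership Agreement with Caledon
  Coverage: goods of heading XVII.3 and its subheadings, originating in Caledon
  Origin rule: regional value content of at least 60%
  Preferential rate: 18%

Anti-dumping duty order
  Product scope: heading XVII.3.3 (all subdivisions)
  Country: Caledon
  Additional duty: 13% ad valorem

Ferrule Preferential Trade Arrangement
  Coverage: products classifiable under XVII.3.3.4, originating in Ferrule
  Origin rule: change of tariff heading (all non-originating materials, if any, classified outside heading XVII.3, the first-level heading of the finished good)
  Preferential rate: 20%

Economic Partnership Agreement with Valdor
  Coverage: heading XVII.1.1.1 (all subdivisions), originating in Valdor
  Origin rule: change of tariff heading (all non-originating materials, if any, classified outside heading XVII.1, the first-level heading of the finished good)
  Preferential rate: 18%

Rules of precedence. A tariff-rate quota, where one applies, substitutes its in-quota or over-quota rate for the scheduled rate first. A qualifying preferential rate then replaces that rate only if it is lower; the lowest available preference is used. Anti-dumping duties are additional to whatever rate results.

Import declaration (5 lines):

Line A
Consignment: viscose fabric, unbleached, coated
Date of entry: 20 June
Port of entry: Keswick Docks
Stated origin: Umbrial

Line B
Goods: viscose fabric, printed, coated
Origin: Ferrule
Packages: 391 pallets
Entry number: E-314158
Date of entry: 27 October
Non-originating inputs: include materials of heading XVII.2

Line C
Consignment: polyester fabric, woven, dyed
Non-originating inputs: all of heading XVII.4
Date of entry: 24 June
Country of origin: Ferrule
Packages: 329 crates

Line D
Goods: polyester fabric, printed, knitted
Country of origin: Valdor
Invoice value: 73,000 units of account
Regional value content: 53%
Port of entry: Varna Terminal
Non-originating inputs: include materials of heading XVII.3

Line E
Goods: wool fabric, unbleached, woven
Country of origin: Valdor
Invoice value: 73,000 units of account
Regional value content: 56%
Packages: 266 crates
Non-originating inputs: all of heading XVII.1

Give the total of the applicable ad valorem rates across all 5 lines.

Line A: viscose → XVII.2; coated → XVII.2.1; unbleached → XVII.2.1.3. Scheduled 25%. No special measure applies. → 25%.
Line B: viscose → XVII.2; coated → XVII.2.1; printed → XVII.2.1.2. Scheduled 15%. Ferrule agreement on XVII.3.3.4: XVII.2.1.2 not covered. → 15%.
Line C: polyester → XVII.3; woven → XVII.3.2; dyed → XVII.3.2.3. Scheduled 29%. Ferrule agreement on XVII.3.3.4: XVII.3.2.3 not covered. → 29%.
Line D: polyester → XVII.3; knitted → XVII.3.3; printed → XVII.3.3.3. Scheduled 38%. Valdor agreement on XVII.3.3: RVC < 65%; Valdor agreement on XVII.1.1.1: XVII.3.3.3 not covered. → 38%.
Line E: wool → XVII.4; woven → XVII.4.2; unbleached → XVII.4.2.1. Scheduled 21%. Valdor agreement on XVII.3.3: XVII.4.2.1 not covered; Valdor agreement on XVII.1.1.1: XVII.4.2.1 not covered. → 21%.
Sum: 25% + 15% + 29% + 38% + 21% = 128%.

128%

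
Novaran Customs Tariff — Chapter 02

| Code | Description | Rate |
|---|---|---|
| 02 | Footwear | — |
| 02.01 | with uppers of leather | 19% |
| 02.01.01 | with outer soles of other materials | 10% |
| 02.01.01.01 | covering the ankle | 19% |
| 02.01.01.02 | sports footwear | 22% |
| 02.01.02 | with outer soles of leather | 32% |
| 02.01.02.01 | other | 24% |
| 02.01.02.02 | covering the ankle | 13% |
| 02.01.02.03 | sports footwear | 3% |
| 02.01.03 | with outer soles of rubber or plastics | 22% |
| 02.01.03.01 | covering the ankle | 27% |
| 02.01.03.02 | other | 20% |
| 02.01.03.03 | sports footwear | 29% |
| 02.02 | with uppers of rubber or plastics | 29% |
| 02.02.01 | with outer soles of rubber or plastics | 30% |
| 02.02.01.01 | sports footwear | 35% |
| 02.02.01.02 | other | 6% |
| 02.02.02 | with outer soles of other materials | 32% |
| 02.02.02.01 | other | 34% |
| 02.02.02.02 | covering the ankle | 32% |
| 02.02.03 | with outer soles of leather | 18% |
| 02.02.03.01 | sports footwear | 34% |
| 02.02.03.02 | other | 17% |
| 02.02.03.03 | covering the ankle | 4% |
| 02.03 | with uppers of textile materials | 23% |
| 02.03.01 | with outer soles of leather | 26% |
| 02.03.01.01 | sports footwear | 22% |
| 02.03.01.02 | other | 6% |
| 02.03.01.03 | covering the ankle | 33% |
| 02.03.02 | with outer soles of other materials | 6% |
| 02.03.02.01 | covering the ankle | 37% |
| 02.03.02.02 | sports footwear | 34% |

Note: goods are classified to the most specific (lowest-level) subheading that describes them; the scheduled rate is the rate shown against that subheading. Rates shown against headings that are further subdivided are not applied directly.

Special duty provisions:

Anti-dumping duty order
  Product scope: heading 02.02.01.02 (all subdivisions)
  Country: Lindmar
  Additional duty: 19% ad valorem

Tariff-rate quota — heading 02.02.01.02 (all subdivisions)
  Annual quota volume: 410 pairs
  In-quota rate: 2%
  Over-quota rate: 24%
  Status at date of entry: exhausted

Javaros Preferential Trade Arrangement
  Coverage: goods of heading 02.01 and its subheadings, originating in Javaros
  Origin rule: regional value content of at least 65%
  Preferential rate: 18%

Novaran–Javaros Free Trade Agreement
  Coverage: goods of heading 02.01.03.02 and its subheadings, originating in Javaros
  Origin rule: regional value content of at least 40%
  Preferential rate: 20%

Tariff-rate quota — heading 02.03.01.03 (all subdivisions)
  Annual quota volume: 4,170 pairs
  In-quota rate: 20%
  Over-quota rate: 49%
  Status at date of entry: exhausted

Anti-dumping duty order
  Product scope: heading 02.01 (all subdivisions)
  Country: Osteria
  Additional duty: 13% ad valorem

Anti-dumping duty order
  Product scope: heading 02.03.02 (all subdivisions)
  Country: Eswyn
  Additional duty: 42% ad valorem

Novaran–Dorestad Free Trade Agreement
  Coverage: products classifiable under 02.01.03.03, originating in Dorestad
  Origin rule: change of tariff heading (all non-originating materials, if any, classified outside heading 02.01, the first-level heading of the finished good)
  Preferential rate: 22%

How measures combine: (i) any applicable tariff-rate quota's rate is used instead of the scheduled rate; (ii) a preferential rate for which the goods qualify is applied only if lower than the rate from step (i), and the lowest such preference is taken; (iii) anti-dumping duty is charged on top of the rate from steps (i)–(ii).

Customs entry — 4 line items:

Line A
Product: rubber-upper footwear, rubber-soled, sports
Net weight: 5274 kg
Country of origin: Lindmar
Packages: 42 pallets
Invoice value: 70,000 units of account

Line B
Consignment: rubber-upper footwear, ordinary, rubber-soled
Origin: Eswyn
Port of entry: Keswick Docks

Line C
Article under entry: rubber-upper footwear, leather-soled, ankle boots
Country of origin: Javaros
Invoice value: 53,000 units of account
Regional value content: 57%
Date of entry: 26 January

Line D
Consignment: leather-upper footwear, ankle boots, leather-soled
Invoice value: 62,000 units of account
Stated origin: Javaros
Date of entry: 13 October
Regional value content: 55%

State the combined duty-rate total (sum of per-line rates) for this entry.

76%

Line A: rubber-upper → 02.02; rubber-soled → 02.02.01; sports → 02.02.01.01. Scheduled 35%. No special measure applies. → 35%.
Line B: rubber-upper → 02.02; rubber-soled → 02.02.01; ordinary → 02.02.01.02. Scheduled 6%. quota on 02.02.01.02 exhausted → over-quota 24%. → 24%.
Line C: rubber-upper → 02.02; leather-soled → 02.02.03; ankle boots → 02.02.03.03. Scheduled 4%. Javaros agreement on 02.01: 02.02.03.03 not covered; Javaros agreement on 02.01.03.02: 02.02.03.03 not covered. → 4%.
Line D: leather-upper → 02.01; leather-soled → 02.01.02; ankle boots → 02.01.02.02. Scheduled 13%. Javaros agreement on 02.01: RVC < 65%; Javaros agreement on 02.01.03.02: 02.01.02.02 not covered. → 13%.
Sum: 35% + 24% + 4% + 13% = 76%.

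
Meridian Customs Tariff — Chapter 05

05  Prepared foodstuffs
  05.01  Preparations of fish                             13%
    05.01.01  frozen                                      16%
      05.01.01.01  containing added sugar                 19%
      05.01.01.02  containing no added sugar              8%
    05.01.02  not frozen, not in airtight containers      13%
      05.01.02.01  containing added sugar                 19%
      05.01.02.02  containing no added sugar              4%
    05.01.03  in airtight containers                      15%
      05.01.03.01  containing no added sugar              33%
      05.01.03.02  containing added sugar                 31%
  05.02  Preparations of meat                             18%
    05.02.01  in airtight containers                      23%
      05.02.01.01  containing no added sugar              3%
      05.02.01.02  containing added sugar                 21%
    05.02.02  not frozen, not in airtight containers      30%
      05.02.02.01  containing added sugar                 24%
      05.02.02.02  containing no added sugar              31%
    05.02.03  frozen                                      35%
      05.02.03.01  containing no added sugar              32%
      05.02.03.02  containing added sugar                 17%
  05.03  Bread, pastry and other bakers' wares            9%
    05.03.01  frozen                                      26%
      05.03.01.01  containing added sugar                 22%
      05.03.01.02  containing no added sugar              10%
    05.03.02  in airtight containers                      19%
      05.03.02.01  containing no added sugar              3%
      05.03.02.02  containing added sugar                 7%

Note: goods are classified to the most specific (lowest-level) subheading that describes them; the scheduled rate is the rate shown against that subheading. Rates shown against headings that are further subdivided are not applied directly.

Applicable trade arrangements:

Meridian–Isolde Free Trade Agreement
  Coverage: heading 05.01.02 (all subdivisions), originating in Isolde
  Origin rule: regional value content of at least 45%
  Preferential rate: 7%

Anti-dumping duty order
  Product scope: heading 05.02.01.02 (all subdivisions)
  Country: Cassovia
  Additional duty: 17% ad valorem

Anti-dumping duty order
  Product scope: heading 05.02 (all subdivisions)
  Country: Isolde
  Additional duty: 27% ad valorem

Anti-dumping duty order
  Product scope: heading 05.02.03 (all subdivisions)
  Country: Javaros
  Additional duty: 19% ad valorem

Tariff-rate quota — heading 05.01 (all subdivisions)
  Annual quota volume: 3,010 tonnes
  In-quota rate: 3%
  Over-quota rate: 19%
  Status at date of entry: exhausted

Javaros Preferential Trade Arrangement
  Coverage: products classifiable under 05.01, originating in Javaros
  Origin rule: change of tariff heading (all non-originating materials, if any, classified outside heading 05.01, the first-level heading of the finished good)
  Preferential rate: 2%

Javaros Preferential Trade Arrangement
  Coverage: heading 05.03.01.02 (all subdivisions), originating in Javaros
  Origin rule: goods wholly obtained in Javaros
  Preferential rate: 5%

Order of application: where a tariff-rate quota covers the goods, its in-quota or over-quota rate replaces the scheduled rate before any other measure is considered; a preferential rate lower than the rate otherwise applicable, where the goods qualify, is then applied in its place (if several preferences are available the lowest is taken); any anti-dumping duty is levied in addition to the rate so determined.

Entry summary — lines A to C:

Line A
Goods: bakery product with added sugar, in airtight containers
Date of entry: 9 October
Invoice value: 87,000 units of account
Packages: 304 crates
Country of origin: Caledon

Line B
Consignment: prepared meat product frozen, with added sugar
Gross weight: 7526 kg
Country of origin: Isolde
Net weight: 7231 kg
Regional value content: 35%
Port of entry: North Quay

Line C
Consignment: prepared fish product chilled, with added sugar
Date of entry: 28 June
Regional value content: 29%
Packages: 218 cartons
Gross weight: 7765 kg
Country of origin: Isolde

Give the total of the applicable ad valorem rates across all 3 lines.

70%

Line A: bakery product → 05.03; in airtight containers → 05.03.02; with added sugar → 05.03.02.02. Scheduled 7%. No special measure applies. → 7%.
Line B: prepared meat product → 05.02; frozen → 05.02.03; with added sugar → 05.02.03.02. Scheduled 17%. Isolde agreement on 05.01.02: 05.02.03.02 not covered; anti-dumping (Isolde, 05.02): +27%; total 17% + 27% = 44%. → 44%.
Line C: prepared fish product → 05.01; chilled → 05.01.02; with added sugar → 05.01.02.01. Scheduled 19%. quota on 05.01 exhausted → over-quota 19%; Isolde agreement on 05.01.02: RVC < 45%. → 19%.
Sum: 7% + 44% + 19% = 70%.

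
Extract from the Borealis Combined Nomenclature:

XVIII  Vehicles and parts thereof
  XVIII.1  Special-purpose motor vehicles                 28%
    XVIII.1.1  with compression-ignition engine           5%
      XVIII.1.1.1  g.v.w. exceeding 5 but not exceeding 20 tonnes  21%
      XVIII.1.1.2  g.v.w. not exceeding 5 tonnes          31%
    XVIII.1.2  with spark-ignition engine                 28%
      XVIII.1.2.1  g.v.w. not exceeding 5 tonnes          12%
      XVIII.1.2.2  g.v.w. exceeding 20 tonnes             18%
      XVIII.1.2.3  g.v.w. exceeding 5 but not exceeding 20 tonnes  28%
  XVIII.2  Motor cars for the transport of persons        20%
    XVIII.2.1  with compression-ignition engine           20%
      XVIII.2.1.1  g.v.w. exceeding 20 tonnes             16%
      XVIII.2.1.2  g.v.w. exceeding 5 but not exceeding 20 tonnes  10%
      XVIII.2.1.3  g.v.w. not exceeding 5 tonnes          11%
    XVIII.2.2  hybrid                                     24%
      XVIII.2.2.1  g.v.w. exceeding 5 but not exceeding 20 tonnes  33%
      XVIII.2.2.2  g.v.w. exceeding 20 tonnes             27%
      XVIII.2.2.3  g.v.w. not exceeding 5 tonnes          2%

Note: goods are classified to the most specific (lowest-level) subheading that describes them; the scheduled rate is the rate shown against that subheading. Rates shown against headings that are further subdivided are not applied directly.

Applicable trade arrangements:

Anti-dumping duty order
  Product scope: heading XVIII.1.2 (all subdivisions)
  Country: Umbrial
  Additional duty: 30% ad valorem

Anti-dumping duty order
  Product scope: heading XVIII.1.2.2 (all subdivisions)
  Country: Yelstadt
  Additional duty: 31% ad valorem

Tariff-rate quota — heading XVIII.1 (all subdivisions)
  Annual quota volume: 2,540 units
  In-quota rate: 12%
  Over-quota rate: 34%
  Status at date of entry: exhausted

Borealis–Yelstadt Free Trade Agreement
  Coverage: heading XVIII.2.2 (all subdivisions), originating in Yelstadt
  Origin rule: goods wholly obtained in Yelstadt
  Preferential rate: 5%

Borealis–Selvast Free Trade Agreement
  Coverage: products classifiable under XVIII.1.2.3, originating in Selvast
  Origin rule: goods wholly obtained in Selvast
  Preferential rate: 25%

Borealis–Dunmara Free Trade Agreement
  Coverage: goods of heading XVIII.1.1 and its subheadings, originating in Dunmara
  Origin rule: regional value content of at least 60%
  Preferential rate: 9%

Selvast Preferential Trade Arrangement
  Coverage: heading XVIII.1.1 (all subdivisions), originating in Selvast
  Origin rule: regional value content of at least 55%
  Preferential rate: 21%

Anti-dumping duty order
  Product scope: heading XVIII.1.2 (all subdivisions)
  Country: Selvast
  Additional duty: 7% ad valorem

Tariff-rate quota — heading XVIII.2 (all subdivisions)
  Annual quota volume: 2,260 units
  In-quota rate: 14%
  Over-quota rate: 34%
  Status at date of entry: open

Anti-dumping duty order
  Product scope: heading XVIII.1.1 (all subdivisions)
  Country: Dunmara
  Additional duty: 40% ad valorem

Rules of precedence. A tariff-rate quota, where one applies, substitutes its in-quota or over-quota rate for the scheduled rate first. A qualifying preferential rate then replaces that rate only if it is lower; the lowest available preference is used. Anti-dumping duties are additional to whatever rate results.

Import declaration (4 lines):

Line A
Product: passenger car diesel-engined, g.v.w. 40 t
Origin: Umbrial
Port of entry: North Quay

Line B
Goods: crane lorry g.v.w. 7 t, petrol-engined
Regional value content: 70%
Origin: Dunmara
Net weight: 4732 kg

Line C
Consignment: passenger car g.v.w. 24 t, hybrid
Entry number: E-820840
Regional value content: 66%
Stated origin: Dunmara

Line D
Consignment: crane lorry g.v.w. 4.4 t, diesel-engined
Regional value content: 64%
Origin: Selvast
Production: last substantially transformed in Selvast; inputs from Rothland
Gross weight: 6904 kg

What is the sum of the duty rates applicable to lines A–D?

83%

Line A: passenger car → XVIII.2; diesel-engined → XVIII.2.1; g.v.w. 40 t → XVIII.2.1.1. Scheduled 16%. quota on XVIII.2 open → in-quota 14%. → 14%.
Line B: crane lorry → XVIII.1; petrol-engined → XVIII.1.2; g.v.w. 7 t → XVIII.1.2.3. Scheduled 28%. quota on XVIII.1 exhausted → over-quota 34%; Dunmara agreement on XVIII.1.1: XVIII.1.2.3 not covered. → 34%.
Line C: passenger car → XVIII.2; hybrid → XVIII.2.2; g.v.w. 24 t → XVIII.2.2.2. Scheduled 27%. quota on XVIII.2 open → in-quota 14%; Dunmara agreement on XVIII.1.1: XVIII.2.2.2 not covered. → 14%.
Line D: crane lorry → XVIII.1; diesel-engined → XVIII.1.1; g.v.w. 4.4 t → XVIII.1.1.2. Scheduled 31%. quota on XVIII.1 exhausted → over-quota 34%; Selvast agreement on XVIII.1.2.3: XVIII.1.1.2 not covered; Selvast agreement on XVIII.1.1: RVC ≥ 55% → 21% available; preferential 21%. → 21%.
Sum: 14% + 34% + 14% + 21% = 83%.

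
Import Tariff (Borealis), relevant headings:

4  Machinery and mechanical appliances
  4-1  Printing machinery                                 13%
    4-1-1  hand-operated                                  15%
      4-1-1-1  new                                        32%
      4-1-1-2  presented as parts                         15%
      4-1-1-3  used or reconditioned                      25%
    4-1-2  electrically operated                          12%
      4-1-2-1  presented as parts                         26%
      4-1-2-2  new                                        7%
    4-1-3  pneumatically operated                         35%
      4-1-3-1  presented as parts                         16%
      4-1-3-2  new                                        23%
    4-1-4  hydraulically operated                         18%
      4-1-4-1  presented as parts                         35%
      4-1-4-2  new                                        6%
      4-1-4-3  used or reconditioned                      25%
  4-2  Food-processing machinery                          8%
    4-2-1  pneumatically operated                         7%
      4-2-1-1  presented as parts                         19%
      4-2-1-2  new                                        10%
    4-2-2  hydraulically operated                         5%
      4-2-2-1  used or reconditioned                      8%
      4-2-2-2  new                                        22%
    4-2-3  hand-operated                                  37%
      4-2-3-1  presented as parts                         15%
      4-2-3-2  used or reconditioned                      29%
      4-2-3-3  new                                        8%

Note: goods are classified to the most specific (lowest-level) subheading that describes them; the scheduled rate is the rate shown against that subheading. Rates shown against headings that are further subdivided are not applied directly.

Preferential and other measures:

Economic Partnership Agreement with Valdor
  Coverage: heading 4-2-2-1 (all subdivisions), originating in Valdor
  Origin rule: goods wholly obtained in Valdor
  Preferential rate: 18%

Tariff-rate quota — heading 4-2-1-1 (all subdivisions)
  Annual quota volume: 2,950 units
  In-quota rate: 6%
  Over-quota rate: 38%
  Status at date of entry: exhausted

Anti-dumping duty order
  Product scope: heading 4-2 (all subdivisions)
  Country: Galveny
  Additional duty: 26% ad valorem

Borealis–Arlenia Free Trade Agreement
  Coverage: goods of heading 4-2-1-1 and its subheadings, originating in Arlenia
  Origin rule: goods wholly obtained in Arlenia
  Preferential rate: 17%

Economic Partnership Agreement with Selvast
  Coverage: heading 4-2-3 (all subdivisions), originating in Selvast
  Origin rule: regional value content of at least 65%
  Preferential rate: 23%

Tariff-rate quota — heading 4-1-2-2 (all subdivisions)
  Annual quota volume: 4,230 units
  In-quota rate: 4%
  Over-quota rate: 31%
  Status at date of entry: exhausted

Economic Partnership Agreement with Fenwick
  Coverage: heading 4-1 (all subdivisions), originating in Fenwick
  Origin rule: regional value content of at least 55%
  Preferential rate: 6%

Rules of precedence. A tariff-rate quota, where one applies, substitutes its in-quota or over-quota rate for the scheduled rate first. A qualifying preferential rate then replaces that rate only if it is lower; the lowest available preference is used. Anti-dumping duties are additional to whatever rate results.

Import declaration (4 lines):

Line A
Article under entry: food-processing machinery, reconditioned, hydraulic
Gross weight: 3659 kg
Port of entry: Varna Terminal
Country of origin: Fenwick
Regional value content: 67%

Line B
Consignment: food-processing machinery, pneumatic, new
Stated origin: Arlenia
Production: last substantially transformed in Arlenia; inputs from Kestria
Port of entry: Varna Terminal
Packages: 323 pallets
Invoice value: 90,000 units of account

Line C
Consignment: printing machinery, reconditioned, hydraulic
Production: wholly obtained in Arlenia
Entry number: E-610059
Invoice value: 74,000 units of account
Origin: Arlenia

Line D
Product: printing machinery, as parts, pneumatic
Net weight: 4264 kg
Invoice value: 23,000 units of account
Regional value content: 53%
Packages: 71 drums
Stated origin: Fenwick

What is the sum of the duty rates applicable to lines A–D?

59%

Line A: food-processing → 4-2; hydraulic → 4-2-2; reconditioned → 4-2-2-1. Scheduled 8%. Fenwick agreement on 4-1: 4-2-2-1 not covered. → 8%.
Line B: food-processing → 4-2; pneumatic → 4-2-1; new → 4-2-1-2. Scheduled 10%. Arlenia agreement on 4-2-1-1: 4-2-1-2 not covered. → 10%.
Line C: printing → 4-1; hydraulic → 4-1-4; reconditioned → 4-1-4-3. Scheduled 25%. Arlenia agreement on 4-2-1-1: 4-1-4-3 not covered. → 25%.
Line D: printing → 4-1; pneumatic → 4-1-3; as parts → 4-1-3-1. Scheduled 16%. Fenwick agreement on 4-1: RVC < 55%. → 16%.
Sum: 8% + 10% + 25% + 16% = 59%.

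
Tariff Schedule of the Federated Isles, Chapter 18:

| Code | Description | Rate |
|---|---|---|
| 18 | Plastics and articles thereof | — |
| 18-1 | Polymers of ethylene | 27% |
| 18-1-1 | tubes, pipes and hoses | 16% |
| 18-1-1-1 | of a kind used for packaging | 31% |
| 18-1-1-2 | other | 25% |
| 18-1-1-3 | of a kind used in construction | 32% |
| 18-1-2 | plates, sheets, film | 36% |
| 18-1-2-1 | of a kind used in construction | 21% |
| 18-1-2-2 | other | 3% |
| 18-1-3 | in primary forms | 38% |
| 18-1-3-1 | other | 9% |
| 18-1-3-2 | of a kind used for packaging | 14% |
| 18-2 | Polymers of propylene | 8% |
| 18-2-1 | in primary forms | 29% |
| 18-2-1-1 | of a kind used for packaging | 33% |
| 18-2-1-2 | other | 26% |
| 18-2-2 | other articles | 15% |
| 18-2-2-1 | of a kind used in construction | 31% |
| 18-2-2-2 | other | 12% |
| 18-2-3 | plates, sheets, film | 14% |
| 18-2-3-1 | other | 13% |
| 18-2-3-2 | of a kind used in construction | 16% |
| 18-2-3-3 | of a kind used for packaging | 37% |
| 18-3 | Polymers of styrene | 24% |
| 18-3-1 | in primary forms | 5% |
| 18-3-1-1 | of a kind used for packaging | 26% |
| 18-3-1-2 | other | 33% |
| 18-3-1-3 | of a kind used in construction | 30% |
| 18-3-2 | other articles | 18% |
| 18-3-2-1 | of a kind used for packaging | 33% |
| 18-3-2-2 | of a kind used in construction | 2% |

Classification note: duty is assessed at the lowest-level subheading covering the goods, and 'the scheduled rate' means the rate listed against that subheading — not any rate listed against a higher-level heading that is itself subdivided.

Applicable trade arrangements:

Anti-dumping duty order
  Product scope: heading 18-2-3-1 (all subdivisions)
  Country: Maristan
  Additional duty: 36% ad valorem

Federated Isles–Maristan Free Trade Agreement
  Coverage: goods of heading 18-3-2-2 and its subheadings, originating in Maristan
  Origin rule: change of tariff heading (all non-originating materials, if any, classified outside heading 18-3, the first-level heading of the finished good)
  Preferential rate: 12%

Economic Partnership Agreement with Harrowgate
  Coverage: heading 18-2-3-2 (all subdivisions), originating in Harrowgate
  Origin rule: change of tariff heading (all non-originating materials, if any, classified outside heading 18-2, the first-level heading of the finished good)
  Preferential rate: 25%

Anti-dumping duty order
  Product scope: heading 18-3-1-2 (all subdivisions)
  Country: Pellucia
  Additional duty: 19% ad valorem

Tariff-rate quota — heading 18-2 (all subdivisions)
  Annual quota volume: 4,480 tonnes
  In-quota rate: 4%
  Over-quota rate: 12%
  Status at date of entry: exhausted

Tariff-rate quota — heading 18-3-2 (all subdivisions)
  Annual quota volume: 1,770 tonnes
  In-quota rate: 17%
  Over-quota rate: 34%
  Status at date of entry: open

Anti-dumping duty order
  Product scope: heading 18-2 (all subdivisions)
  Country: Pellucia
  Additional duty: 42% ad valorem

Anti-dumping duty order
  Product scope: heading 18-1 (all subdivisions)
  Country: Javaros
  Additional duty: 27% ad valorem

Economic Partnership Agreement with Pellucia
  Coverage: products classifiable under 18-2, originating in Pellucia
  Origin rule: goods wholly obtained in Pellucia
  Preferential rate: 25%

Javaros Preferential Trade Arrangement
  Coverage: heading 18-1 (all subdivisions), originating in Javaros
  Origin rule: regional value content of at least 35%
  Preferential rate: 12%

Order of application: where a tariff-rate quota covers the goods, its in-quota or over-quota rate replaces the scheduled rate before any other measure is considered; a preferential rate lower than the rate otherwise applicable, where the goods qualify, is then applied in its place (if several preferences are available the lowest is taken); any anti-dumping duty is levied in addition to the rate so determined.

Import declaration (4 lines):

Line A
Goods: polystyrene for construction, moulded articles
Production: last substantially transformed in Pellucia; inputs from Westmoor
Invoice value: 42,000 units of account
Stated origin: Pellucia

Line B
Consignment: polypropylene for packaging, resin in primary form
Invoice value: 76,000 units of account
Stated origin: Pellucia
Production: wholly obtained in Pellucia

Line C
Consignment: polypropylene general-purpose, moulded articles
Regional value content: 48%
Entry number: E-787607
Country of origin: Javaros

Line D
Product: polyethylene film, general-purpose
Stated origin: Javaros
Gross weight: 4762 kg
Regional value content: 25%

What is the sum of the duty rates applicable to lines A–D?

Line A: polystyrene → 18-3; moulded articles → 18-3-2; for construction → 18-3-2-2. Scheduled 2%. quota on 18-3-2 open → in-quota 17%; Pellucia agreement on 18-2: 18-3-2-2 not covered. → 17%.
Line B: polypropylene → 18-2; resin in primary form → 18-2-1; for packaging → 18-2-1-1. Scheduled 33%. quota on 18-2 exhausted → over-quota 12%; Pellucia agreement on 18-2: wholly obtained → 25% available; preference 25% not lower than 12% → no reduction; anti-dumping (Pellucia, 18-2): +42%; total 12% + 42% = 54%. → 54%.
Line C: polypropylene → 18-2; moulded articles → 18-2-2; general-purpose → 18-2-2-2. Scheduled 12%. quota on 18-2 exhausted → over-quota 12%; Javaros agreement on 18-1: 18-2-2-2 not covered. → 12%.
Line D: polyethylene → 18-1; film → 18-1-2; general-purpose → 18-1-2-2. Scheduled 3%. Javaros agreement on 18-1: RVC < 35%; anti-dumping (Javaros, 18-1): +27%; total 3% + 27% = 30%. → 30%.
Sum: 17% + 54% + 12% + 30% = 113%.

113%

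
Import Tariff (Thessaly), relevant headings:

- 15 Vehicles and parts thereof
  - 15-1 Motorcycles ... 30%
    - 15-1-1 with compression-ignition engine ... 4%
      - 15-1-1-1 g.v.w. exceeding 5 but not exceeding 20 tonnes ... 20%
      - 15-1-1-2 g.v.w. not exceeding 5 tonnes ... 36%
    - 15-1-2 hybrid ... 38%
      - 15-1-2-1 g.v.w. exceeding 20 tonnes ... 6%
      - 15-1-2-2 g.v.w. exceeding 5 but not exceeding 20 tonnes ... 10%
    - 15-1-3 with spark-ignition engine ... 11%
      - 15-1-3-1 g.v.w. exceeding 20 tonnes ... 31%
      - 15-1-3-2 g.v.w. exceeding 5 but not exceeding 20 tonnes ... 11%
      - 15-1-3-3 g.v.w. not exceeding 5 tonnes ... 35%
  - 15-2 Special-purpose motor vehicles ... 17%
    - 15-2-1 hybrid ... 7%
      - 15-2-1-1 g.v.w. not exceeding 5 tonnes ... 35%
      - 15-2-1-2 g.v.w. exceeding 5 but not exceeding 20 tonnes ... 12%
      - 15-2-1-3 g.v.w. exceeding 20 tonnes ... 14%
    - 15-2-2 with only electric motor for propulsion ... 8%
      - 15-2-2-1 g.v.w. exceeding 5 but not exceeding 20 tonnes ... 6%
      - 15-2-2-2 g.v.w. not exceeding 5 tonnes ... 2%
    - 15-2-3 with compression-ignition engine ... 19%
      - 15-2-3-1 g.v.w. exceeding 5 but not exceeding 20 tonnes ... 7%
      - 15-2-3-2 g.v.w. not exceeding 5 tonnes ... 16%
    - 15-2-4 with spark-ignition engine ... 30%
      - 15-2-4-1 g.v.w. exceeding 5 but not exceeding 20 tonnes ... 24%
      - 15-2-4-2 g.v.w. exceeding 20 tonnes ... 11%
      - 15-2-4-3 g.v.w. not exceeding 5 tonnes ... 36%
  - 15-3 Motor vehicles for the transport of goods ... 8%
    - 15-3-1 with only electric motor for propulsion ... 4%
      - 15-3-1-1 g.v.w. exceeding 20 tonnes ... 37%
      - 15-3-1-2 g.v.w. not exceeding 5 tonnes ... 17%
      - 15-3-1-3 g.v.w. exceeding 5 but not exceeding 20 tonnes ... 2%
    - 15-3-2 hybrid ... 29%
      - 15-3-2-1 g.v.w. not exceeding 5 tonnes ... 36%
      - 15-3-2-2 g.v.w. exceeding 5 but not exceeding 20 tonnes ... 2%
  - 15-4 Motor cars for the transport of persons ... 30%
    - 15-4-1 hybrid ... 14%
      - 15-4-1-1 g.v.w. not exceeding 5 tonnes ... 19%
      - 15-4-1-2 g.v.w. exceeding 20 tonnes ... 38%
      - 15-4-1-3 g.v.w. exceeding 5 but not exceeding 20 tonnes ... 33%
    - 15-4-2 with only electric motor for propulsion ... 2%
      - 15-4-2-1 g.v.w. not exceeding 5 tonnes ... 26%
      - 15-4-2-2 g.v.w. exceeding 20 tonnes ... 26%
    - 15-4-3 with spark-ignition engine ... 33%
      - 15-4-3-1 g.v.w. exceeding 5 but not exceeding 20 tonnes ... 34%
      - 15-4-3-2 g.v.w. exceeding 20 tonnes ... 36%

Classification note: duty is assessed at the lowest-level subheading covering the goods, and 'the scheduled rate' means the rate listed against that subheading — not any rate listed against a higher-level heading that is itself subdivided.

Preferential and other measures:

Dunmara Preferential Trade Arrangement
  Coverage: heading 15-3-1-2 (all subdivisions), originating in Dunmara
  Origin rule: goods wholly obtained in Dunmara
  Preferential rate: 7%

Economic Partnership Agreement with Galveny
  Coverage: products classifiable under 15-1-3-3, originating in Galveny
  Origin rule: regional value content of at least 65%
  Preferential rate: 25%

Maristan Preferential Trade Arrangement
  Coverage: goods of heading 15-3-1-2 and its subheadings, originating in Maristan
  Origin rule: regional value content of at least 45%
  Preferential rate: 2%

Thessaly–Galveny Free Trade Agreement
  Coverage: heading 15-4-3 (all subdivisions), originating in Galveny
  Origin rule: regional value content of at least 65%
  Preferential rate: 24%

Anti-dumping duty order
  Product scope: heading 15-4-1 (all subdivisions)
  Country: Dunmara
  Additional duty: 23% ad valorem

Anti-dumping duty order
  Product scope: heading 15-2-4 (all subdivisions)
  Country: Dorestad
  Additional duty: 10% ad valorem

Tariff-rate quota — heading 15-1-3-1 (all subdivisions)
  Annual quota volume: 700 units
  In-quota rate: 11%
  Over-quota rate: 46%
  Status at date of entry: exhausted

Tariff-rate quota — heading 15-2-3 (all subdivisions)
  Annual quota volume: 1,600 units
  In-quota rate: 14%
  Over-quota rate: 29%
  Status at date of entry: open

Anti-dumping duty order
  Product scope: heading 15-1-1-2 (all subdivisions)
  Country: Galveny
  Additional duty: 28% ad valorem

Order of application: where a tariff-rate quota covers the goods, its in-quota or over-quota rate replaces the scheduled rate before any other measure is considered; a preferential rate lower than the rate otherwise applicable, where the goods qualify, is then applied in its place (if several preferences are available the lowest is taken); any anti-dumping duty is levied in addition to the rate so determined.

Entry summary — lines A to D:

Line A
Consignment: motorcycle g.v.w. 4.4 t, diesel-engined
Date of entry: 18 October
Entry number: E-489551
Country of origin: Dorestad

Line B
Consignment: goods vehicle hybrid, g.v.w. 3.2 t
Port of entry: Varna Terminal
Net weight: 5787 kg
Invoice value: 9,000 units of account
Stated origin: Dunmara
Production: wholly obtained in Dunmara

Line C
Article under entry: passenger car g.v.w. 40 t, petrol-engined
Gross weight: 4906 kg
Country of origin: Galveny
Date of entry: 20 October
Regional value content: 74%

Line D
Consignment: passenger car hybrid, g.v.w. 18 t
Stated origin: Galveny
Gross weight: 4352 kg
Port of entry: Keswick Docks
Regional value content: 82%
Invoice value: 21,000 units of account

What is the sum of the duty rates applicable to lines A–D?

129%

Line A: motorcycle → 15-1; diesel-engined → 15-1-1; g.v.w. 4.4 t → 15-1-1-2. Scheduled 36%. No special measure applies. → 36%.
Line B: goods vehicle → 15-3; hybrid → 15-3-2; g.v.w. 3.2 t → 15-3-2-1. Scheduled 36%. Dunmara agreement on 15-3-1-2: 15-3-2-1 not covered. → 36%.
Line C: passenger car → 15-4; petrol-engined → 15-4-3; g.v.w. 40 t → 15-4-3-2. Scheduled 36%. Galveny agreement on 15-1-3-3: 15-4-3-2 not covered; Galveny agreement on 15-4-3: RVC ≥ 65% → 24% available; preferential 24%. → 24%.
Line D: passenger car → 15-4; hybrid → 15-4-1; g.v.w. 18 t → 15-4-1-3. Scheduled 33%. Galveny agreement on 15-1-3-3: 15-4-1-3 not covered; Galveny agreement on 15-4-3: 15-4-1-3 not covered. → 33%.
Sum: 36% + 36% + 24% + 33% = 129%.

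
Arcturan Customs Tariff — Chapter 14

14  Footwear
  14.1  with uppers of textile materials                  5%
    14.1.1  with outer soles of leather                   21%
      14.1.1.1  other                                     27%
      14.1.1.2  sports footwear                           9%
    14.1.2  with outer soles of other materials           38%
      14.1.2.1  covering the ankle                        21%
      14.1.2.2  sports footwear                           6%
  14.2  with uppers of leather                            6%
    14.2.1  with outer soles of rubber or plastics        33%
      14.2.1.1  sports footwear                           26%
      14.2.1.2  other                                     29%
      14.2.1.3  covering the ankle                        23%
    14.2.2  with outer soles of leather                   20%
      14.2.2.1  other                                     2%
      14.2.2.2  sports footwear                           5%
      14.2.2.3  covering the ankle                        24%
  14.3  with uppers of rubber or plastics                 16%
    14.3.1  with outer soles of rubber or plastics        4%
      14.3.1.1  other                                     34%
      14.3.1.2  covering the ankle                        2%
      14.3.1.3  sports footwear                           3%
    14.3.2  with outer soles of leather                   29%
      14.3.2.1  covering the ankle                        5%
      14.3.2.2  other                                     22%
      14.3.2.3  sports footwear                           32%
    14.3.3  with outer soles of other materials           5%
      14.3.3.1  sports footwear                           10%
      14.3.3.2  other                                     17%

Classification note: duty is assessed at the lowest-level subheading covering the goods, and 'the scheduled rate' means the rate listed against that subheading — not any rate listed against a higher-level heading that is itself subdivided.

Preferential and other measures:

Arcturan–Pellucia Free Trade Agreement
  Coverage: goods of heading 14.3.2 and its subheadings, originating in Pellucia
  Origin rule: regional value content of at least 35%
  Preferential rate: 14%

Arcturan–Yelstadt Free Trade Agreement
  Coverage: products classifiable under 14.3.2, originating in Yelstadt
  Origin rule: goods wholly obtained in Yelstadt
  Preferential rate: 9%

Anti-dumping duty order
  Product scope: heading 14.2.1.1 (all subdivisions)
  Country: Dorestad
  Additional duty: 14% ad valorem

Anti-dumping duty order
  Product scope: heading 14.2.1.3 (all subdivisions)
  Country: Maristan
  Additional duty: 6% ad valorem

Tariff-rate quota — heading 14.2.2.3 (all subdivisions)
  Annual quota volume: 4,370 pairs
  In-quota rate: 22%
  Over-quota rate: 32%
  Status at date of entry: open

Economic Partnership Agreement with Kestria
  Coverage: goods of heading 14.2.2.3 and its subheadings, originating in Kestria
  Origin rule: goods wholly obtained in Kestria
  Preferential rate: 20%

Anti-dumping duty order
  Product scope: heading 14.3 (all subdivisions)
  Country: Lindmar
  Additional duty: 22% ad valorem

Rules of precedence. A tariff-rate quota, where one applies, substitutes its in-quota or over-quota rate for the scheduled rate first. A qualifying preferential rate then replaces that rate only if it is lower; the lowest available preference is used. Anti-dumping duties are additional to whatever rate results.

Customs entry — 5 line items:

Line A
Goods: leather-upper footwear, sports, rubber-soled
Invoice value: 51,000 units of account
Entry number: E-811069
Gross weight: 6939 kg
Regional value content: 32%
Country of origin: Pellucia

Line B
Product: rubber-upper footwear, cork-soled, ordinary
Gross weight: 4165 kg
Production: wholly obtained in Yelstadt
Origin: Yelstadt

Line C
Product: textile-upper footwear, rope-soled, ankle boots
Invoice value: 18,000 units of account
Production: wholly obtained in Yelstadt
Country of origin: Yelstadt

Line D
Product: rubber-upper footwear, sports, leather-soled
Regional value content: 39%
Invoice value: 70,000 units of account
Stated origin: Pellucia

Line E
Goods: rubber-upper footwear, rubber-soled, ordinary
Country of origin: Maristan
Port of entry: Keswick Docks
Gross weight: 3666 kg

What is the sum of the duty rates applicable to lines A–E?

112%

Line A: leather-upper → 14.2; rubber-soled → 14.2.1; sports → 14.2.1.1. Scheduled 26%. Pellucia agreement on 14.3.2: 14.2.1.1 not covered. → 26%.
Line B: rubber-upper → 14.3; cork-soled → 14.3.3; ordinary → 14.3.3.2. Scheduled 17%. Yelstadt agreement on 14.3.2: 14.3.3.2 not covered. → 17%.
Line C: textile-upper → 14.1; rope-soled → 14.1.2; ankle boots → 14.1.2.1. Scheduled 21%. Yelstadt agreement on 14.3.2: 14.1.2.1 not covered. → 21%.
Line D: rubber-upper → 14.3; leather-soled → 14.3.2; sports → 14.3.2.3. Scheduled 32%. Pellucia agreement on 14.3.2: RVC ≥ 35% → 14% available; preferential 14%. → 14%.
Line E: rubber-upper → 14.3; rubber-soled → 14.3.1; ordinary → 14.3.1.1. Scheduled 34%. No special measure applies. → 34%.
Sum: 26% + 17% + 21% + 14% + 34% = 112%.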